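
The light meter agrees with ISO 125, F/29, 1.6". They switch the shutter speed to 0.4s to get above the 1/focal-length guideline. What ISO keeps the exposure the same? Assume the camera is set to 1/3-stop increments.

ISO 500

Shutter speed: 1.6 → 1.3 → 1 → 0.8 → 0.6 → 0.5 → 0.4 — 2 stops shorter (darker).
Need 2 stops brighter from the ISO: 125 → 160 → 200 → 250 → 320 → 400 → 500.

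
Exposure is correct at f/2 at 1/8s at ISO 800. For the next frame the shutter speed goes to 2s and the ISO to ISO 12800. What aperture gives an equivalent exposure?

Shutter speed: 1/8 → 1/4 → 1/2 → 1 → 2 — 4 stops slower (brighter).
ISO: 800 → 1600 → 3200 → 6400 → 12800 — 4 stops raised (brighter).
Net change so far: 8 stops brighter. Offset with the aperture: f/2 → f/2.8 → f/4 → f/5.6 → f/8 → f/11 → f/16 → f/22 → f/32.

f/32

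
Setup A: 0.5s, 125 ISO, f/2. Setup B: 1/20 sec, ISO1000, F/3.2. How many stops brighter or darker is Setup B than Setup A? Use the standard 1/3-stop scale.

1 2/3 stops darker

Aperture: f/2 → f/2.2 → f/2.5 → f/2.8 → f/3.2 — 1 1/3 stops smaller aperture (darker).
Shutter speed: 0.5 → 0.4 → 0.3 → 1/4 → 1/5 → 1/6 → 1/8 → 1/10 → 1/13 → 1/15 → 1/20 — 3 1/3 stops shorter (darker).
ISO: 125 → 160 → 200 → 250 → 320 → 400 → 500 → 640 → 800 → 1000 — 3 stops higher (brighter).
Net: −1 1/3 −3 1/3 +3 = −1 2/3 stops.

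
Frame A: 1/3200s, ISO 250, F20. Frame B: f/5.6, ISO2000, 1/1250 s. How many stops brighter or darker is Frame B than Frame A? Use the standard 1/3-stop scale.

8 stops brighter

Aperture: f/20 → f/18 → f/16 → f/14 → f/13 → f/11 → f/10 → f/9 → f/8 → f/7.1 → f/6.3 → f/5.6 — 3 2/3 stops wider (brighter).
Shutter speed: 1/3200 → 1/2500 → 1/2000 → 1/1600 → 1/1250 — 1 1/3 stops longer (brighter).
ISO: 250 → 320 → 400 → 500 → 640 → 800 → 1000 → 1250 → 1600 → 2000 — 3 stops raised (brighter).
Net: +3 2/3 +1 1/3 +3 = +8 stops.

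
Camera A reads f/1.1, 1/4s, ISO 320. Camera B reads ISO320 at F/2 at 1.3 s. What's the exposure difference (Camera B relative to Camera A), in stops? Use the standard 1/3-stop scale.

2/3 stop brighter

Aperture: f/1.1 → f/1.2 → f/1.4 → f/1.6 → f/1.8 → f/2 — 1 2/3 stops narrower (darker).
Shutter speed: 1/4 → 0.3 → 0.4 → 0.5 → 0.6 → 0.8 → 1 → 1.3 — 2 1/3 stops slower (brighter).
ISO: unchanged.
Net: −1 2/3 +2 1/3 = +2/3 stops.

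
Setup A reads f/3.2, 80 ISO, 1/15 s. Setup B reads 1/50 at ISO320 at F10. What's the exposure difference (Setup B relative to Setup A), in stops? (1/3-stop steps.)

Aperture: f/3.2 → f/3.5 → f/4 → f/4.5 → f/5 → f/5.6 → f/6.3 → f/7.1 → f/8 → f/9 → f/10 — 3 1/3 stops smaller aperture (darker).
Shutter speed: 1/15 → 1/20 → 1/25 → 1/30 → 1/40 → 1/50 — 1 2/3 stops faster (darker).
ISO: 80 → 100 → 125 → 160 → 200 → 250 → 320 — 2 stops raised (brighter).
Net: −3 1/3 −1 2/3 +2 = −3 stops.

3 stops darker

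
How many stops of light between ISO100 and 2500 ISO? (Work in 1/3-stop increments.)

4 2/3 stops

100 → 125 → 160 → 200 → 250 → 320 → 400 → 500 → 640 → 800 → 1000 → 1250 → 1600 → 2000 → 2500 — count the steps: 14 third-stops = 4 2/3 stops.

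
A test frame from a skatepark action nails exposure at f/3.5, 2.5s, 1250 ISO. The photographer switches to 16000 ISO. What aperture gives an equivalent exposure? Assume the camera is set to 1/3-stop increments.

f/13

ISO: 1250 → 1600 → 2000 → 2500 → 3200 → 4000 → 5000 → 6400 → 8000 → 10000 → 12800 → 16000 — 3 2/3 stops raised (brighter).
Need 3 2/3 stops darker from the aperture: f/3.5 → f/4 → f/4.5 → f/5 → f/5.6 → f/6.3 → f/7.1 → f/8 → f/9 → f/10 → f/11 → f/13.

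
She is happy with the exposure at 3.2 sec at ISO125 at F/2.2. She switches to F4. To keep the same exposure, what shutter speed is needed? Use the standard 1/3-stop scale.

10 s

Aperture: f/2.2 → f/2.5 → f/2.8 → f/3.2 → f/3.5 → f/4 — 1 2/3 stops stopped down (darker).
Need 1 2/3 stops brighter from the shutter speed: 3.2 → 4 → 5 → 6 → 8 → 10.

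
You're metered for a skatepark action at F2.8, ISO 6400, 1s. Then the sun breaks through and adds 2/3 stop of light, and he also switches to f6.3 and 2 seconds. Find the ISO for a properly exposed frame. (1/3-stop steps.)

Scene light: 2/3 stop brighter.
Aperture: f/2.8 → f/3.2 → f/3.5 → f/4 → f/4.5 → f/5 → f/5.6 → f/6.3 — 2 1/3 stops stopped down (darker).
Shutter speed: 1 → 1.3 → 1.6 → 2 — 1 stop longer (brighter).
Net so far: 2/3 stop darker. ISO: 6400 → 8000 → 10000.

ISO 10000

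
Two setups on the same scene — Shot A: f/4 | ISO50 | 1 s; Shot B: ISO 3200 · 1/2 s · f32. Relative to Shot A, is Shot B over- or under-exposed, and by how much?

Aperture: f/4 → f/5.6 → f/8 → f/11 → f/16 → f/22 → f/32 — 6 stops narrower (darker).
Shutter speed: 1 → 1/2 — 1 stop shorter (darker).
ISO: 50 → 100 → 200 → 400 → 800 → 1600 → 3200 — 6 stops raised (brighter).
Net: −6 −1 +6 = −1 stop.

1 stop darker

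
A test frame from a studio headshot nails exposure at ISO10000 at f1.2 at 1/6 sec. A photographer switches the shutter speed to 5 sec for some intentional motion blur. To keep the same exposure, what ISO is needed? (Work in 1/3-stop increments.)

Shutter speed: 1/6 → 1/5 → 1/4 → 0.3 → 0.4 → 0.5 → 0.6 → 0.8 → 1 → 1.3 → 1.6 → 2 → 2.5 → 3.2 → 4 → 5 — 5 stops slower (brighter).
Need 5 stops darker from the ISO: 10000 → 8000 → 6400 → 5000 → 4000 → 3200 → 2500 → 2000 → 1600 → 1250 → 1000 → 800 → 640 → 500 → 400 → 320.

ISO 320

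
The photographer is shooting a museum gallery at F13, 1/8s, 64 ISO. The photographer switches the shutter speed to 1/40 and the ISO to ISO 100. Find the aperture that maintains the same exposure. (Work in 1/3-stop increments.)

f/7.1

Shutter speed: 1/8 → 1/10 → 1/13 → 1/15 → 1/20 → 1/25 → 1/30 → 1/40 — 2 1/3 stops faster (darker).
ISO: 64 → 80 → 100 — 2/3 stop raised (brighter).
Net change so far: 1 2/3 stops darker. Offset with the aperture: f/13 → f/11 → f/10 → f/9 → f/8 → f/7.1.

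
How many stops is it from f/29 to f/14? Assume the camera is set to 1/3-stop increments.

f/29 → f/25 → f/22 → f/20 → f/18 → f/16 → f/14 — count the steps: 6 third-stops = 2 stops.

2 stops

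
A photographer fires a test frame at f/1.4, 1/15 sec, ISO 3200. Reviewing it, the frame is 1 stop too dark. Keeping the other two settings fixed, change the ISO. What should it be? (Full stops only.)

Underexposed by 1 stop → need 1 stop brighter.
ISO: 3200 → 6400.

ISO 6400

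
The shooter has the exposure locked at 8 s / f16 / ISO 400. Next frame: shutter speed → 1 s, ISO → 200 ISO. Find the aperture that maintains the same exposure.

f/4

Shutter speed: 8 → 4 → 2 → 1 — 3 stops shorter (darker).
ISO: 400 → 200 — 1 stop dropped (darker).
Net change so far: 4 stops darker. Offset with the aperture: f/16 → f/11 → f/8 → f/5.6 → f/4.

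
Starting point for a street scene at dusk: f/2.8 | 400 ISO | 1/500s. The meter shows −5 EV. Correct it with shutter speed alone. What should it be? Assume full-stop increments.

1/15s

Underexposed by 5 stops → need 5 stops brighter.
Shutter speed: 1/500 → 1/250 → 1/125 → 1/60 → 1/30 → 1/15.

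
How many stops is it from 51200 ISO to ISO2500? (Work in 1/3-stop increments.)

4 1/3 stops

51200 → 40000 → 32000 → 25600 → 20000 → 16000 → 12800 → 10000 → 8000 → 6400 → 5000 → 4000 → 3200 → 2500 — count the steps: 13 third-stops = 4 1/3 stops.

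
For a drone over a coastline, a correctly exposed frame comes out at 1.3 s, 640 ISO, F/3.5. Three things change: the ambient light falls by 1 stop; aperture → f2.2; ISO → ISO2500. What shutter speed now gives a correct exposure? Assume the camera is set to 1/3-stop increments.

Scene light: 1 stop darker.
Aperture: f/3.5 → f/3.2 → f/2.8 → f/2.5 → f/2.2 — 1 1/3 stops wider (brighter).
ISO: 640 → 800 → 1000 → 1250 → 1600 → 2000 → 2500 — 2 stops raised (brighter).
Net so far: 2 1/3 stops brighter. Shutter speed: 1.3 → 1 → 0.8 → 0.6 → 0.5 → 0.4 → 0.3 → 1/4.

1/4s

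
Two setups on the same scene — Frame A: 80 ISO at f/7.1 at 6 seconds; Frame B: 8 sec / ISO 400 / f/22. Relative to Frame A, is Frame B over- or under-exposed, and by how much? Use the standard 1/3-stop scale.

2/3 stop darker

Aperture: f/7.1 → f/8 → f/9 → f/10 → f/11 → f/13 → f/14 → f/16 → f/18 → f/20 → f/22 — 3 1/3 stops narrower (darker).
Shutter speed: 6 → 8 — 1/3 stop slower (brighter).
ISO: 80 → 100 → 125 → 160 → 200 → 250 → 320 → 400 — 2 1/3 stops higher (brighter).
Net: −3 1/3 +1/3 +2 1/3 = −2/3 stops.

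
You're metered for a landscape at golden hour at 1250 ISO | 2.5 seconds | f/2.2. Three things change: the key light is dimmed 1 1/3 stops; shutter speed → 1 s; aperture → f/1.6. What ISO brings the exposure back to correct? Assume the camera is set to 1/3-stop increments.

Scene light: 1 1/3 stops darker.
Shutter speed: 2.5 → 2 → 1.6 → 1.3 → 1 — 1 1/3 stops faster (darker).
Aperture: f/2.2 → f/2 → f/1.8 → f/1.6 — 1 stop wider (brighter).
Net so far: 1 2/3 stops darker. ISO: 1250 → 1600 → 2000 → 2500 → 3200 → 4000.

ISO 4000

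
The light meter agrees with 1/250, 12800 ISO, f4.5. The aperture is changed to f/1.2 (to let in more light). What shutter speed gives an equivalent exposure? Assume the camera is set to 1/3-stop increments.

Aperture: f/4.5 → f/4 → f/3.5 → f/3.2 → f/2.8 → f/2.5 → f/2.2 → f/2 → f/1.8 → f/1.6 → f/1.4 → f/1.2 — 3 2/3 stops wider (brighter).
Need 3 2/3 stops darker from the shutter speed: 1/250 → 1/320 → 1/400 → 1/500 → 1/640 → 1/800 → 1/1000 → 1/1250 → 1/1600 → 1/2000 → 1/2500 → 1/3200.

1/3200s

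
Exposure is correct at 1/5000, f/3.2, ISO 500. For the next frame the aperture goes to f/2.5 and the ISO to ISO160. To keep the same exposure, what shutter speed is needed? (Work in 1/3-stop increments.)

1/2500s

Aperture: f/3.2 → f/2.8 → f/2.5 — 2/3 stop larger aperture (brighter).
ISO: 500 → 400 → 320 → 250 → 200 → 160 — 1 2/3 stops dropped (darker).
Net change so far: 1 stop darker. Offset with the shutter speed: 1/5000 → 1/4000 → 1/3200 → 1/2500.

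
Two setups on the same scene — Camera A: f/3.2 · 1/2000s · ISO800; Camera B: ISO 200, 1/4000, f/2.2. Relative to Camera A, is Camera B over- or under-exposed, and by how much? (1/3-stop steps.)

Aperture: f/3.2 → f/2.8 → f/2.5 → f/2.2 — 1 stop wider (brighter).
Shutter speed: 1/2000 → 1/2500 → 1/3200 → 1/4000 — 1 stop shorter (darker).
ISO: 800 → 640 → 500 → 400 → 320 → 250 → 200 — 2 stops lower (darker).
Net: +1 −1 −2 = −2 stops.

2 stops darker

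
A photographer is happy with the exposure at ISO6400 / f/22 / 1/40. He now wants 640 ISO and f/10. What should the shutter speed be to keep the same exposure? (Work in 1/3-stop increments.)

ISO: 6400 → 5000 → 4000 → 3200 → 2500 → 2000 → 1600 → 1250 → 1000 → 800 → 640 — 3 1/3 stops dropped (darker).
Aperture: f/22 → f/20 → f/18 → f/16 → f/14 → f/13 → f/11 → f/10 — 2 1/3 stops larger aperture (brighter).
Net change so far: 1 stop darker. Offset with the shutter speed: 1/40 → 1/30 → 1/25 → 1/20.

1/20s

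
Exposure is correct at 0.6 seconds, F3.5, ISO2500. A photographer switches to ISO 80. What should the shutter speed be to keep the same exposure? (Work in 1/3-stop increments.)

20 s

ISO: 2500 → 2000 → 1600 → 1250 → 1000 → 800 → 640 → 500 → 400 → 320 → 250 → 200 → 160 → 125 → 100 → 80 — 5 stops lower (darker).
Need 5 stops brighter from the shutter speed: 0.6 → 0.8 → 1 → 1.3 → 1.6 → 2 → 2.5 → 3.2 → 4 → 5 → 6 → 8 → 10 → 13 → 15 → 20.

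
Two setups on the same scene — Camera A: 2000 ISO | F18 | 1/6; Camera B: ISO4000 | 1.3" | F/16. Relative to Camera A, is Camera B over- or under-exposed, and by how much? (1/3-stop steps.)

Aperture: f/18 → f/16 — 1/3 stop opened up (brighter).
Shutter speed: 1/6 → 1/5 → 1/4 → 0.3 → 0.4 → 0.5 → 0.6 → 0.8 → 1 → 1.3 — 3 stops longer (brighter).
ISO: 2000 → 2500 → 3200 → 4000 — 1 stop higher (brighter).
Net: +1/3 +3 +1 = +4 1/3 stops.

4 1/3 stops brighter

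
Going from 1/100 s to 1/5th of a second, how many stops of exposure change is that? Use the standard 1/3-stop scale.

4 1/3 stops

1/100 → 1/80 → 1/60 → 1/50 → 1/40 → 1/30 → 1/25 → 1/20 → 1/15 → 1/13 → 1/10 → 1/8 → 1/6 → 1/5 — count the steps: 13 third-stops = 4 1/3 stops.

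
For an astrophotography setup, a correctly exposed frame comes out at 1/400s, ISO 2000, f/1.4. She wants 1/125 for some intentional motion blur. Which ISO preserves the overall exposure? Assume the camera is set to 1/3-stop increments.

ISO 640

Shutter speed: 1/400 → 1/320 → 1/250 → 1/200 → 1/160 → 1/125 — 1 2/3 stops longer (brighter).
Need 1 2/3 stops darker from the ISO: 2000 → 1600 → 1250 → 1000 → 800 → 640.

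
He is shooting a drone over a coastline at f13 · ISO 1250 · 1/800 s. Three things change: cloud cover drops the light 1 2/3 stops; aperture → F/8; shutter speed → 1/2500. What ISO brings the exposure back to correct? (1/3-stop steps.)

ISO 5000

Scene light: 1 2/3 stops darker.
Aperture: f/13 → f/11 → f/10 → f/9 → f/8 — 1 1/3 stops opened up (brighter).
Shutter speed: 1/800 → 1/1000 → 1/1250 → 1/1600 → 1/2000 → 1/2500 — 1 2/3 stops faster (darker).
Net so far: 2 stops darker. ISO: 1250 → 1600 → 2000 → 2500 → 3200 → 4000 → 5000.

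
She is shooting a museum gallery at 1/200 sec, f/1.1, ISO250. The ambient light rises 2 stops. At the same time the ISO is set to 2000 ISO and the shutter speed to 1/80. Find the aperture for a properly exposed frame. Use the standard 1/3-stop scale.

Scene light: 2 stops brighter.
ISO: 250 → 320 → 400 → 500 → 640 → 800 → 1000 → 1250 → 1600 → 2000 — 3 stops higher (brighter).
Shutter speed: 1/200 → 1/160 → 1/125 → 1/100 → 1/80 — 1 1/3 stops longer (brighter).
Net so far: 6 1/3 stops brighter. Aperture: f/1.1 → f/1.2 → f/1.4 → f/1.6 → f/1.8 → f/2 → f/2.2 → f/2.5 → f/2.8 → f/3.2 → f/3.5 → f/4 → f/4.5 → f/5 → f/5.6 → f/6.3 → f/7.1 → f/8 → f/9 → f/10.

f/10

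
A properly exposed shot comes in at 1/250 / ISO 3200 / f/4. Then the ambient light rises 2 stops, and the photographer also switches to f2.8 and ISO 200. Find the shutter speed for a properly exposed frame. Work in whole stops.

1/125s

Scene light: 2 stops brighter.
Aperture: f/4 → f/2.8 — 1 stop wider (brighter).
ISO: 3200 → 1600 → 800 → 400 → 200 — 4 stops dropped (darker).
Net so far: 1 stop darker. Shutter speed: 1/250 → 1/125.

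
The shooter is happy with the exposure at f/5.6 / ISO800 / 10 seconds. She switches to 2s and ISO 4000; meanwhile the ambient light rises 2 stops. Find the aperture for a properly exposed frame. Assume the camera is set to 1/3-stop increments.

Scene light: 2 stops brighter.
Shutter speed: 10 → 8 → 6 → 5 → 4 → 3.2 → 2.5 → 2 — 2 1/3 stops faster (darker).
ISO: 800 → 1000 → 1250 → 1600 → 2000 → 2500 → 3200 → 4000 — 2 1/3 stops raised (brighter).
Net so far: 2 stops brighter. Aperture: f/5.6 → f/6.3 → f/7.1 → f/8 → f/9 → f/10 → f/11.

f/11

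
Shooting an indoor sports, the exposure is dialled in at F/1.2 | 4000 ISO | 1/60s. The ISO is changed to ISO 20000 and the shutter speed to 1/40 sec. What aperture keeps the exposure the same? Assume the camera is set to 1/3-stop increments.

f/3.5

ISO: 4000 → 5000 → 6400 → 8000 → 10000 → 12800 → 16000 → 20000 — 2 1/3 stops higher (brighter).
Shutter speed: 1/60 → 1/50 → 1/40 — 2/3 stop longer (brighter).
Net change so far: 3 stops brighter. Offset with the aperture: f/1.2 → f/1.4 → f/1.6 → f/1.8 → f/2 → f/2.2 → f/2.5 → f/2.8 → f/3.2 → f/3.5.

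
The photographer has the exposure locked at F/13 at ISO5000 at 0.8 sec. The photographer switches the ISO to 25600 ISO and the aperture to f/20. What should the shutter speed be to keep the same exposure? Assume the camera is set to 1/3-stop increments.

ISO: 5000 → 6400 → 8000 → 10000 → 12800 → 16000 → 20000 → 25600 — 2 1/3 stops higher (brighter).
Aperture: f/13 → f/14 → f/16 → f/18 → f/20 — 1 1/3 stops stopped down (darker).
Net change so far: 1 stop brighter. Offset with the shutter speed: 0.8 → 0.6 → 0.5 → 0.4.

0.4 s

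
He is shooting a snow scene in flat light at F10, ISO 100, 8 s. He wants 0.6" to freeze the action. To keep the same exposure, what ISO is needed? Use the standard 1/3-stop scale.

Shutter speed: 8 → 6 → 5 → 4 → 3.2 → 2.5 → 2 → 1.6 → 1.3 → 1 → 0.8 → 0.6 — 3 2/3 stops faster (darker).
Need 3 2/3 stops brighter from the ISO: 100 → 125 → 160 → 200 → 250 → 320 → 400 → 500 → 640 → 800 → 1000 → 1250.

ISO 1250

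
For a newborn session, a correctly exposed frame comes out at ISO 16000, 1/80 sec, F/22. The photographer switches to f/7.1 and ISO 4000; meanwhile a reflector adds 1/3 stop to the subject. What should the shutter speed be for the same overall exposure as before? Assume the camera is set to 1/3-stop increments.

1/250s

Scene light: 1/3 stop brighter.
Aperture: f/22 → f/20 → f/18 → f/16 → f/14 → f/13 → f/11 → f/10 → f/9 → f/8 → f/7.1 — 3 1/3 stops wider (brighter).
ISO: 16000 → 12800 → 10000 → 8000 → 6400 → 5000 → 4000 — 2 stops lower (darker).
Net so far: 1 2/3 stops brighter. Shutter speed: 1/80 → 1/100 → 1/125 → 1/160 → 1/200 → 1/250.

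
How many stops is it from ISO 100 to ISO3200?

100 → 200 → 400 → 800 → 1600 → 3200 — count the steps: 5 stops.

5 stops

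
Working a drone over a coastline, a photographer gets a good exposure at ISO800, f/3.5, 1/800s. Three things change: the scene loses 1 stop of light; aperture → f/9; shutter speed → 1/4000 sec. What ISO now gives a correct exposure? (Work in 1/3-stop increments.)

Scene light: 1 stop darker.
Aperture: f/3.5 → f/4 → f/4.5 → f/5 → f/5.6 → f/6.3 → f/7.1 → f/8 → f/9 — 2 2/3 stops narrower (darker).
Shutter speed: 1/800 → 1/1000 → 1/1250 → 1/1600 → 1/2000 → 1/2500 → 1/3200 → 1/4000 — 2 1/3 stops faster (darker).
Net so far: 6 stops darker. ISO: 800 → 1000 → 1250 → 1600 → 2000 → 2500 → 3200 → 4000 → 5000 → 6400 → 8000 → 10000 → 12800 → 16000 → 20000 → 25600 → 32000 → 40000 → 51200.

ISO 51200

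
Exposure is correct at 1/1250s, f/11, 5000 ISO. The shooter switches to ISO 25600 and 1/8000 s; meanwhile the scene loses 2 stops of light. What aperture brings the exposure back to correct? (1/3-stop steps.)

Scene light: 2 stops darker.
ISO: 5000 → 6400 → 8000 → 10000 → 12800 → 16000 → 20000 → 25600 — 2 1/3 stops higher (brighter).
Shutter speed: 1/1250 → 1/1600 → 1/2000 → 1/2500 → 1/3200 → 1/4000 → 1/5000 → 1/6400 → 1/8000 — 2 2/3 stops faster (darker).
Net so far: 2 1/3 stops darker. Aperture: f/11 → f/10 → f/9 → f/8 → f/7.1 → f/6.3 → f/5.6 → f/5.

f/5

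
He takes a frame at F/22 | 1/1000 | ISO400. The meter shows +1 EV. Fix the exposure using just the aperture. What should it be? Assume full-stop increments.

Overexposed by 1 stop → need 1 stop darker.
Aperture: f/22 → f/32.

f/32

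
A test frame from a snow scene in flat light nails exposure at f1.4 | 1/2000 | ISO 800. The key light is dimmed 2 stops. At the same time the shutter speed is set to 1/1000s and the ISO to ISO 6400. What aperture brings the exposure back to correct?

f/2.8

Scene light: 2 stops darker.
Shutter speed: 1/2000 → 1/1000 — 1 stop slower (brighter).
ISO: 800 → 1600 → 3200 → 6400 — 3 stops raised (brighter).
Net so far: 2 stops brighter. Aperture: f/1.4 → f/2 → f/2.8.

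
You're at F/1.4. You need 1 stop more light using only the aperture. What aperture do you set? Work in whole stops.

f/1.0

Aperture: f/1.4 → f/1.0 — 1 stop opened up (brighter).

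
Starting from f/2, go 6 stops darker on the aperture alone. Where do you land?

Aperture: f/2 → f/2.8 → f/4 → f/5.6 → f/8 → f/11 → f/16 — 6 stops smaller aperture (darker).

f/16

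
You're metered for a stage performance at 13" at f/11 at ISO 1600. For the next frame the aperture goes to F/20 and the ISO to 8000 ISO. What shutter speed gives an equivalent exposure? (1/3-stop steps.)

Aperture: f/11 → f/13 → f/14 → f/16 → f/18 → f/20 — 1 2/3 stops narrower (darker).
ISO: 1600 → 2000 → 2500 → 3200 → 4000 → 5000 → 6400 → 8000 — 2 1/3 stops higher (brighter).
Net change so far: 2/3 stop brighter. Offset with the shutter speed: 13 → 10 → 8.

8 s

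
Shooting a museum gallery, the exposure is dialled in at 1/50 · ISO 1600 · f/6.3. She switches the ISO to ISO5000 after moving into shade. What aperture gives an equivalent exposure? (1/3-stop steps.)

f/11

ISO: 1600 → 2000 → 2500 → 3200 → 4000 → 5000 — 1 2/3 stops higher (brighter).
Need 1 2/3 stops darker from the aperture: f/6.3 → f/7.1 → f/8 → f/9 → f/10 → f/11.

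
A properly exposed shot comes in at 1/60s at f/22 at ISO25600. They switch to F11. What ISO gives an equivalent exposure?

Aperture: f/22 → f/16 → f/11 — 2 stops opened up (brighter).
Need 2 stops darker from the ISO: 25600 → 12800 → 6400.

ISO 6400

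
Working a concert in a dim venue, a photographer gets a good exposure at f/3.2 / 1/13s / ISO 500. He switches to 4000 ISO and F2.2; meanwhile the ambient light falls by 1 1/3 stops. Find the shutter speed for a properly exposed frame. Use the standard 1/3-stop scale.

1/80s

Scene light: 1 1/3 stops darker.
ISO: 500 → 640 → 800 → 1000 → 1250 → 1600 → 2000 → 2500 → 3200 → 4000 — 3 stops higher (brighter).
Aperture: f/3.2 → f/2.8 → f/2.5 → f/2.2 — 1 stop wider (brighter).
Net so far: 2 2/3 stops brighter. Shutter speed: 1/13 → 1/15 → 1/20 → 1/25 → 1/30 → 1/40 → 1/50 → 1/60 → 1/80.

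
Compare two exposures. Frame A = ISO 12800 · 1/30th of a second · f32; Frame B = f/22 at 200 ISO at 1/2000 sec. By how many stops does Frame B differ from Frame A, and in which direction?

Aperture: f/32 → f/22 — 1 stop opened up (brighter).
Shutter speed: 1/30 → 1/60 → 1/125 → 1/250 → 1/500 → 1/1000 → 1/2000 — 6 stops shorter (darker).
ISO: 12800 → 6400 → 3200 → 1600 → 800 → 400 → 200 — 6 stops lower (darker).
Net: +1 −6 −6 = −11 stops.

11 stops darker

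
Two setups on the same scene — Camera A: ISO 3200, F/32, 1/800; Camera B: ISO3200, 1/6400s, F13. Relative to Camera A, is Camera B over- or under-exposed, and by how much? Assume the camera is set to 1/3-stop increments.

1/3 stop darker

Aperture: f/32 → f/29 → f/25 → f/22 → f/20 → f/18 → f/16 → f/14 → f/13 — 2 2/3 stops larger aperture (brighter).
Shutter speed: 1/800 → 1/1000 → 1/1250 → 1/1600 → 1/2000 → 1/2500 → 1/3200 → 1/4000 → 1/5000 → 1/6400 — 3 stops shorter (darker).
ISO: unchanged.
Net: +2 2/3 −3 = −1/3 stops.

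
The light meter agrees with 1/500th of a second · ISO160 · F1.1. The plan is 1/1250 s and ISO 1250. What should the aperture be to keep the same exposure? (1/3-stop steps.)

f/2

Shutter speed: 1/500 → 1/640 → 1/800 → 1/1000 → 1/1250 — 1 1/3 stops shorter (darker).
ISO: 160 → 200 → 250 → 320 → 400 → 500 → 640 → 800 → 1000 → 1250 — 3 stops higher (brighter).
Net change so far: 1 2/3 stops brighter. Offset with the aperture: f/1.1 → f/1.2 → f/1.4 → f/1.6 → f/1.8 → f/2.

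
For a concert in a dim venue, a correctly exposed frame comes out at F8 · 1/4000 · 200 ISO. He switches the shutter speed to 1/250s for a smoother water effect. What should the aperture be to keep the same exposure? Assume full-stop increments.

Shutter speed: 1/4000 → 1/2000 → 1/1000 → 1/500 → 1/250 — 4 stops longer (brighter).
Need 4 stops darker from the aperture: f/8 → f/11 → f/16 → f/22 → f/32.

f/32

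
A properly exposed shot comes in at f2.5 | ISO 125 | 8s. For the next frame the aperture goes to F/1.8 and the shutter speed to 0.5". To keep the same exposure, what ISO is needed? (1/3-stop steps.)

Aperture: f/2.5 → f/2.2 → f/2 → f/1.8 — 1 stop larger aperture (brighter).
Shutter speed: 8 → 6 → 5 → 4 → 3.2 → 2.5 → 2 → 1.6 → 1.3 → 1 → 0.8 → 0.6 → 0.5 — 4 stops faster (darker).
Net change so far: 3 stops darker. Offset with the ISO: 125 → 160 → 200 → 250 → 320 → 400 → 500 → 640 → 800 → 1000.

ISO 1000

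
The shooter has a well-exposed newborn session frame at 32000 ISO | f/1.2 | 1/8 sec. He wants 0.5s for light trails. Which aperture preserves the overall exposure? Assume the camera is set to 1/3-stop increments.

Shutter speed: 1/8 → 1/6 → 1/5 → 1/4 → 0.3 → 0.4 → 0.5 — 2 stops slower (brighter).
Need 2 stops darker from the aperture: f/1.2 → f/1.4 → f/1.6 → f/1.8 → f/2 → f/2.2 → f/2.5.

f/2.5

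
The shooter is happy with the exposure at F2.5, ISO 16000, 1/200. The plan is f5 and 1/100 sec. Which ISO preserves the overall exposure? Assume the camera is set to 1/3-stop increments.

Aperture: f/2.5 → f/2.8 → f/3.2 → f/3.5 → f/4 → f/4.5 → f/5 — 2 stops smaller aperture (darker).
Shutter speed: 1/200 → 1/160 → 1/125 → 1/100 — 1 stop longer (brighter).
Net change so far: 1 stop darker. Offset with the ISO: 16000 → 20000 → 25600 → 32000.

ISO 32000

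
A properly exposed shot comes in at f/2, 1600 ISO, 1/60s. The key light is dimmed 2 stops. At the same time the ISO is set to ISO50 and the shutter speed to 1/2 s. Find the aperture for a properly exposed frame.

Scene light: 2 stops darker.
ISO: 1600 → 800 → 400 → 200 → 100 → 50 — 5 stops dropped (darker).
Shutter speed: 1/60 → 1/30 → 1/15 → 1/8 → 1/4 → 1/2 — 5 stops longer (brighter).
Net so far: 2 stops darker. Aperture: f/2 → f/1.4 → f/1.0.

f/1.0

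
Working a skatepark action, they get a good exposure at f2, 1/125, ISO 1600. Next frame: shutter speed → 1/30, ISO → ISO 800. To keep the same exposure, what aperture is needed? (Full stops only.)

Shutter speed: 1/125 → 1/60 → 1/30 — 2 stops slower (brighter).
ISO: 1600 → 800 — 1 stop dropped (darker).
Net change so far: 1 stop brighter. Offset with the aperture: f/2 → f/2.8.

f/2.8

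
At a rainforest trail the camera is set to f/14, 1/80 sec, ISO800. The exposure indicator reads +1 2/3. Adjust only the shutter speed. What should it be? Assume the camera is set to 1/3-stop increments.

Overexposed by 1 2/3 stops → need 1 2/3 stops darker.
Shutter speed: 1/80 → 1/100 → 1/125 → 1/160 → 1/200 → 1/250.

1/250s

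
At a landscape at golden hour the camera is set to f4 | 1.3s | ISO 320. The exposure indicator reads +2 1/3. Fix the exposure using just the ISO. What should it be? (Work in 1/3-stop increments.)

ISO 64

Overexposed by 2 1/3 stops → need 2 1/3 stops darker.
ISO: 320 → 250 → 200 → 160 → 125 → 100 → 80 → 64.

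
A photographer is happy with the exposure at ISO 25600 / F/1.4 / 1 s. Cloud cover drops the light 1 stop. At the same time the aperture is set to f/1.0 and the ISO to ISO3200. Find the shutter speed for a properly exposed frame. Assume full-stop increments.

Scene light: 1 stop darker.
Aperture: f/1.4 → f/1.0 — 1 stop larger aperture (brighter).
ISO: 25600 → 12800 → 6400 → 3200 — 3 stops dropped (darker).
Net so far: 3 stops darker. Shutter speed: 1 → 2 → 4 → 8.

8 s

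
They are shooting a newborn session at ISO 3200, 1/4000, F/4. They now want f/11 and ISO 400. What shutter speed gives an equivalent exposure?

1/60s

Aperture: f/4 → f/5.6 → f/8 → f/11 — 3 stops stopped down (darker).
ISO: 3200 → 1600 → 800 → 400 — 3 stops lower (darker).
Net change so far: 6 stops darker. Offset with the shutter speed: 1/4000 → 1/2000 → 1/1000 → 1/500 → 1/250 → 1/125 → 1/60.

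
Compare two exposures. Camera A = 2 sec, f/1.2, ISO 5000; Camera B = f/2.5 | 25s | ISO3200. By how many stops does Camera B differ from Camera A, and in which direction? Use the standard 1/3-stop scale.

Aperture: f/1.2 → f/1.4 → f/1.6 → f/1.8 → f/2 → f/2.2 → f/2.5 — 2 stops smaller aperture (darker).
Shutter speed: 2 → 2.5 → 3.2 → 4 → 5 → 6 → 8 → 10 → 13 → 15 → 20 → 25 — 3 2/3 stops longer (brighter).
ISO: 5000 → 4000 → 3200 — 2/3 stop dropped (darker).
Net: −2 +3 2/3 −2/3 = +1 stop.

1 stop brighter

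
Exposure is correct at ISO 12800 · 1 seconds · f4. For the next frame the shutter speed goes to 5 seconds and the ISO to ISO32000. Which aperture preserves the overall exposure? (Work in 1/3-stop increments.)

f/14

Shutter speed: 1 → 1.3 → 1.6 → 2 → 2.5 → 3.2 → 4 → 5 — 2 1/3 stops slower (brighter).
ISO: 12800 → 16000 → 20000 → 25600 → 32000 — 1 1/3 stops raised (brighter).
Net change so far: 3 2/3 stops brighter. Offset with the aperture: f/4 → f/4.5 → f/5 → f/5.6 → f/6.3 → f/7.1 → f/8 → f/9 → f/10 → f/11 → f/13 → f/14.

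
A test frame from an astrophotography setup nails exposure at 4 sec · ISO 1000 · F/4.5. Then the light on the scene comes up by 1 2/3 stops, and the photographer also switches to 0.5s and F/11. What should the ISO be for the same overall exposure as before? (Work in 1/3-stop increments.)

ISO 16000

Scene light: 1 2/3 stops brighter.
Shutter speed: 4 → 3.2 → 2.5 → 2 → 1.6 → 1.3 → 1 → 0.8 → 0.6 → 0.5 — 3 stops faster (darker).
Aperture: f/4.5 → f/5 → f/5.6 → f/6.3 → f/7.1 → f/8 → f/9 → f/10 → f/11 — 2 2/3 stops stopped down (darker).
Net so far: 4 stops darker. ISO: 1000 → 1250 → 1600 → 2000 → 2500 → 3200 → 4000 → 5000 → 6400 → 8000 → 10000 → 12800 → 16000.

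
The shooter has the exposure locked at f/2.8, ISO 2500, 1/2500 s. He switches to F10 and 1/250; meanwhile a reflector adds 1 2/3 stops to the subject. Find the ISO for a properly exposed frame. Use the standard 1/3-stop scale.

ISO 1000

Scene light: 1 2/3 stops brighter.
Aperture: f/2.8 → f/3.2 → f/3.5 → f/4 → f/4.5 → f/5 → f/5.6 → f/6.3 → f/7.1 → f/8 → f/9 → f/10 — 3 2/3 stops stopped down (darker).
Shutter speed: 1/2500 → 1/2000 → 1/1600 → 1/1250 → 1/1000 → 1/800 → 1/640 → 1/500 → 1/400 → 1/320 → 1/250 — 3 1/3 stops longer (brighter).
Net so far: 1 1/3 stops brighter. ISO: 2500 → 2000 → 1600 → 1250 → 1000.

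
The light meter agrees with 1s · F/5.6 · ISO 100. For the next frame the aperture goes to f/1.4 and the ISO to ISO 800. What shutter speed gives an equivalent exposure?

1/125s

Aperture: f/5.6 → f/4 → f/2.8 → f/2 → f/1.4 — 4 stops opened up (brighter).
ISO: 100 → 200 → 400 → 800 — 3 stops raised (brighter).
Net change so far: 7 stops brighter. Offset with the shutter speed: 1 → 1/2 → 1/4 → 1/8 → 1/15 → 1/30 → 1/60 → 1/125.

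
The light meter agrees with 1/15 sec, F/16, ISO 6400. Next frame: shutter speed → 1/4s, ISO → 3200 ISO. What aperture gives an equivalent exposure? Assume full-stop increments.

Shutter speed: 1/15 → 1/8 → 1/4 — 2 stops longer (brighter).
ISO: 6400 → 3200 — 1 stop lower (darker).
Net change so far: 1 stop brighter. Offset with the aperture: f/16 → f/22.

f/22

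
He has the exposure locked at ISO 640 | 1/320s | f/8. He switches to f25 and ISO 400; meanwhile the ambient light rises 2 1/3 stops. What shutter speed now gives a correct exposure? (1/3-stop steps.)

Scene light: 2 1/3 stops brighter.
Aperture: f/8 → f/9 → f/10 → f/11 → f/13 → f/14 → f/16 → f/18 → f/20 → f/22 → f/25 — 3 1/3 stops smaller aperture (darker).
ISO: 640 → 500 → 400 — 2/3 stop dropped (darker).
Net so far: 1 2/3 stops darker. Shutter speed: 1/320 → 1/250 → 1/200 → 1/160 → 1/125 → 1/100.

1/100s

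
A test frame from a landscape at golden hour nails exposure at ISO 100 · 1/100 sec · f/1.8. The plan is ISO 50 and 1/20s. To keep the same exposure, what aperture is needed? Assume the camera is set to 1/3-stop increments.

ISO: 100 → 80 → 64 → 50 — 1 stop lower (darker).
Shutter speed: 1/100 → 1/80 → 1/60 → 1/50 → 1/40 → 1/30 → 1/25 → 1/20 — 2 1/3 stops slower (brighter).
Net change so far: 1 1/3 stops brighter. Offset with the aperture: f/1.8 → f/2 → f/2.2 → f/2.5 → f/2.8.

f/2.8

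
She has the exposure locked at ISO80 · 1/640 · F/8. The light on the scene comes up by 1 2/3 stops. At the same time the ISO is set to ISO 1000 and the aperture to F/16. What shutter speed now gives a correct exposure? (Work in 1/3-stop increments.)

1/6400s

Scene light: 1 2/3 stops brighter.
ISO: 80 → 100 → 125 → 160 → 200 → 250 → 320 → 400 → 500 → 640 → 800 → 1000 — 3 2/3 stops raised (brighter).
Aperture: f/8 → f/9 → f/10 → f/11 → f/13 → f/14 → f/16 — 2 stops narrower (darker).
Net so far: 3 1/3 stops brighter. Shutter speed: 1/640 → 1/800 → 1/1000 → 1/1250 → 1/1600 → 1/2000 → 1/2500 → 1/3200 → 1/4000 → 1/5000 → 1/6400.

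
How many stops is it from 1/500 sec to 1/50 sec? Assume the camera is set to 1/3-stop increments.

1/500 → 1/400 → 1/320 → 1/250 → 1/200 → 1/160 → 1/125 → 1/100 → 1/80 → 1/60 → 1/50 — count the steps: 10 third-stops = 3 1/3 stops.

3 1/3 stops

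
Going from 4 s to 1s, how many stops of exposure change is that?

2 stops

4 → 2 → 1 — count the steps: 2 stops.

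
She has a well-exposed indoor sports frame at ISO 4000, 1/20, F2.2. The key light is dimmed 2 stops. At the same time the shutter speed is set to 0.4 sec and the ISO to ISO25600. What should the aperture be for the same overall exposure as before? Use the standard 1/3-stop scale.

Scene light: 2 stops darker.
Shutter speed: 1/20 → 1/15 → 1/13 → 1/10 → 1/8 → 1/6 → 1/5 → 1/4 → 0.3 → 0.4 — 3 stops slower (brighter).
ISO: 4000 → 5000 → 6400 → 8000 → 10000 → 12800 → 16000 → 20000 → 25600 — 2 2/3 stops higher (brighter).
Net so far: 3 2/3 stops brighter. Aperture: f/2.2 → f/2.5 → f/2.8 → f/3.2 → f/3.5 → f/4 → f/4.5 → f/5 → f/5.6 → f/6.3 → f/7.1 → f/8.

f/8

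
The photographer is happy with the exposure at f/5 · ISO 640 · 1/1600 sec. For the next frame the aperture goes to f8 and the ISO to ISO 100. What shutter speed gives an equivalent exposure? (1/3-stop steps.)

Aperture: f/5 → f/5.6 → f/6.3 → f/7.1 → f/8 — 1 1/3 stops narrower (darker).
ISO: 640 → 500 → 400 → 320 → 250 → 200 → 160 → 125 → 100 — 2 2/3 stops dropped (darker).
Net change so far: 4 stops darker. Offset with the shutter speed: 1/1600 → 1/1250 → 1/1000 → 1/800 → 1/640 → 1/500 → 1/400 → 1/320 → 1/250 → 1/200 → 1/160 → 1/125 → 1/100.

1/100s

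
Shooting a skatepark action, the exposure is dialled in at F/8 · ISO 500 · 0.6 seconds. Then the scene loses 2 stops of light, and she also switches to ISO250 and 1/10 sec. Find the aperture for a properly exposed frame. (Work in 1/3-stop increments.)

f/1.1

Scene light: 2 stops darker.
ISO: 500 → 400 → 320 → 250 — 1 stop dropped (darker).
Shutter speed: 0.6 → 0.5 → 0.4 → 0.3 → 1/4 → 1/5 → 1/6 → 1/8 → 1/10 — 2 2/3 stops faster (darker).
Net so far: 5 2/3 stops darker. Aperture: f/8 → f/7.1 → f/6.3 → f/5.6 → f/5 → f/4.5 → f/4 → f/3.5 → f/3.2 → f/2.8 → f/2.5 → f/2.2 → f/2 → f/1.8 → f/1.6 → f/1.4 → f/1.2 → f/1.1.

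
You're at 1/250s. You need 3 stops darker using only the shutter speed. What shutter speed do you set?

Shutter speed: 1/250 → 1/500 → 1/1000 → 1/2000 — 3 stops shorter (darker).

1/2000s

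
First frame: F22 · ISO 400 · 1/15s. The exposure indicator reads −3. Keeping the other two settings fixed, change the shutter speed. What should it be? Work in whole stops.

Underexposed by 3 stops → need 3 stops brighter.
Shutter speed: 1/15 → 1/8 → 1/4 → 1/2.

1/2s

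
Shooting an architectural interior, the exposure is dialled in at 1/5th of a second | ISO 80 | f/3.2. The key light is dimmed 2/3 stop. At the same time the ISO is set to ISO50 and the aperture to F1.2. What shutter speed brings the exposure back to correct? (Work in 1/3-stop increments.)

1/13s

Scene light: 2/3 stop darker.
ISO: 80 → 64 → 50 — 2/3 stop lower (darker).
Aperture: f/3.2 → f/2.8 → f/2.5 → f/2.2 → f/2 → f/1.8 → f/1.6 → f/1.4 → f/1.2 — 2 2/3 stops wider (brighter).
Net so far: 1 1/3 stops brighter. Shutter speed: 1/5 → 1/6 → 1/8 → 1/10 → 1/13.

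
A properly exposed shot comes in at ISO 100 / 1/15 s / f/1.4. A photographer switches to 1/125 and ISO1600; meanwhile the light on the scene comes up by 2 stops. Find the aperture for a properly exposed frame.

f/4

Scene light: 2 stops brighter.
Shutter speed: 1/15 → 1/30 → 1/60 → 1/125 — 3 stops faster (darker).
ISO: 100 → 200 → 400 → 800 → 1600 — 4 stops higher (brighter).
Net so far: 3 stops brighter. Aperture: f/1.4 → f/2 → f/2.8 → f/4.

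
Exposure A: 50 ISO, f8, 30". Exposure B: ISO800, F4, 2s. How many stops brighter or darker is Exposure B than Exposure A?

2 stops brighter

Aperture: f/8 → f/5.6 → f/4 — 2 stops opened up (brighter).
Shutter speed: 30 → 15 → 8 → 4 → 2 — 4 stops faster (darker).
ISO: 50 → 100 → 200 → 400 → 800 — 4 stops raised (brighter).
Net: +2 −4 +4 = +2 stops.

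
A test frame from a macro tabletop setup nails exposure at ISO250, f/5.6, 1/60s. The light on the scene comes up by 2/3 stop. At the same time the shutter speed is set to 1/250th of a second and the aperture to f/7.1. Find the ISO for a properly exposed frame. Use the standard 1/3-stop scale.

Scene light: 2/3 stop brighter.
Shutter speed: 1/60 → 1/80 → 1/100 → 1/125 → 1/160 → 1/200 → 1/250 — 2 stops faster (darker).
Aperture: f/5.6 → f/6.3 → f/7.1 — 2/3 stop smaller aperture (darker).
Net so far: 2 stops darker. ISO: 250 → 320 → 400 → 500 → 640 → 800 → 1000.

ISO 1000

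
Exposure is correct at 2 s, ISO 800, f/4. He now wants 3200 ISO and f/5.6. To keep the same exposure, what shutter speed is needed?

1 s

ISO: 800 → 1600 → 3200 — 2 stops raised (brighter).
Aperture: f/4 → f/5.6 — 1 stop narrower (darker).
Net change so far: 1 stop brighter. Offset with the shutter speed: 2 → 1.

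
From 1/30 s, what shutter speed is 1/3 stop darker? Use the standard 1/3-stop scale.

Shutter speed: 1/30 → 1/40 — 1/3 stop faster (darker).

1/40s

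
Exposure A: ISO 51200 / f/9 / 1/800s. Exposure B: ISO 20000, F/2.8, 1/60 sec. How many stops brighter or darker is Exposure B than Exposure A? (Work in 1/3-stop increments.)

Aperture: f/9 → f/8 → f/7.1 → f/6.3 → f/5.6 → f/5 → f/4.5 → f/4 → f/3.5 → f/3.2 → f/2.8 — 3 1/3 stops larger aperture (brighter).
Shutter speed: 1/800 → 1/640 → 1/500 → 1/400 → 1/320 → 1/250 → 1/200 → 1/160 → 1/125 → 1/100 → 1/80 → 1/60 — 3 2/3 stops slower (brighter).
ISO: 51200 → 40000 → 32000 → 25600 → 20000 — 1 1/3 stops lower (darker).
Net: +3 1/3 +3 2/3 −1 1/3 = +5 2/3 stops.

5 2/3 stops brighter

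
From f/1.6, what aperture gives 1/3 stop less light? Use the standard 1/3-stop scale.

Aperture: f/1.6 → f/1.8 — 1/3 stop narrower (darker).

f/1.8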